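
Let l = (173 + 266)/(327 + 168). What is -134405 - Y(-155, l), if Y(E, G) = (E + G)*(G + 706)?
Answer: -6239427151/245025 ≈ -25464.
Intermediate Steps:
l = 439/495 ≈ 0.88687
Y(E, G) = (706 + G)*(E + G) (Y(E, G) = (E + G)*(706 + G) = (706 + G)*(E + G))
-134405 - Y(-155, l) = -134405 - ((439/495)² + 706*(-155) + 706*(439/495) - 155*439/495) = -134405 - (192721/245025 - 109430 + 309934/495 - 13609/99) = -134405 - 1*(-26693157974/245025) = -134405 + 26693157974/245025 = -6239427151/245025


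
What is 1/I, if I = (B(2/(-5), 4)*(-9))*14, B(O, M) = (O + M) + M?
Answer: -5/4788 ≈ -0.0010443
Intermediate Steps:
B(O, M) = O + 2*M (B(O, M) = (M + O) + M = O + 2*M)
I = -4788/5 (I = ((2/(-5) + 2*4)*(-9))*14 = ((2*(-1/5) + 8)*(-9))*14 = ((-2/5 + 8)*(-9))*14 = ((38/5)*(-9))*14 = -342/5*14 = -4788/5 ≈ -957.60)
1/I = 1/(-4788/5) = -5/4788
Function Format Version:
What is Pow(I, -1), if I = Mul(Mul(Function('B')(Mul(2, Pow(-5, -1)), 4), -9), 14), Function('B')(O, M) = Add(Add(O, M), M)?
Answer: Rational(-5, 4788) ≈ -0.0010443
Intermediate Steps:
Function('B')(O, M) = Add(O, Mul(2, M)) (Function('B')(O, M) = Add(Add(M, O), M) = Add(O, Mul(2, M)))
I = Rational(-4788, 5) (I = Mul(Mul(Add(Mul(2, Pow(-5, -1)), Mul(2, 4)), -9), 14) = Mul(Mul(Add(Mul(2, Rational(-1, 5)), 8), -9), 14) = Mul(Mul(Add(Rational(-2, 5), 8), -9), 14) = Mul(Mul(Rational(38, 5), -9), 14) = Mul(Rational(-342, 5), 14) = Rational(-4788, 5) ≈ -957.60)
Pow(I, -1) = Pow(Rational(-4788, 5), -1) = Rational(-5, 4788)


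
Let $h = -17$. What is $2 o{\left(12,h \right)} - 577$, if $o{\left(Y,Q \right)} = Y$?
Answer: $-553$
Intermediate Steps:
$2 o{\left(12,h \right)} - 577 = 2 \cdot 12 - 577 = 24 - 577 = -553$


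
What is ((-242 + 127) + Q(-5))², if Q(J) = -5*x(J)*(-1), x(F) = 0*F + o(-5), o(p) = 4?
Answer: 9025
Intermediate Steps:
x(F) = 4 (x(F) = 0*F + 4 = 0 + 4 = 4)
Q(J) = 20 (Q(J) = -5*4*(-1) = -20*(-1) = 20)
((-242 + 127) + Q(-5))² = ((-242 + 127) + 20)² = (-115 + 20)² = (-95)² = 9025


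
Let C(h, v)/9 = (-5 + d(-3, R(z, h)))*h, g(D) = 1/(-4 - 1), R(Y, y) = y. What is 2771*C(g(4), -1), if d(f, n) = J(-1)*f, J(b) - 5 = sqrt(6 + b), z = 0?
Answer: 99756 + 74817*sqrt(5)/5 ≈ 1.3322e+5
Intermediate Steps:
J(b) = 5 + sqrt(6 + b)
g(D) = -1/5 (g(D) = 1/(-5) = -1/5)
d(f, n) = f*(5 + sqrt(5)) (d(f, n) = (5 + sqrt(6 - 1))*f = (5 + sqrt(5))*f = f*(5 + sqrt(5)))
C(h, v) = 9*h*(-20 - 3*sqrt(5)) (C(h, v) = 9*((-5 - 3*(5 + sqrt(5)))*h) = 9*((-5 + (-15 - 3*sqrt(5)))*h) = 9*((-20 - 3*sqrt(5))*h) = 9*(h*(-20 - 3*sqrt(5))) = 9*h*(-20 - 3*sqrt(5)))
2771*C(g(4), -1) = 2771*(-9*(-1/5)*(20 + 3*sqrt(5))) = 2771*(36 + 27*sqrt(5)/5) = 99756 + 74817*sqrt(5)/5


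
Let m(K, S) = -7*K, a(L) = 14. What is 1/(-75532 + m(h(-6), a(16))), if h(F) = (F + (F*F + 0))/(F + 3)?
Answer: -1/75462 ≈ -1.3252e-5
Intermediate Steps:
h(F) = (F + F²)/(3 + F) (h(F) = (F + (F² + 0))/(3 + F) = (F + F²)/(3 + F))
1/(-75532 + m(h(-6), a(16))) = 1/(-75532 - (-42)*(1 - 6)/(3 - 6)) = 1/(-75532 - (-42)*(-5)/(-3)) = 1/(-75532 - (-42)*(-1)*(-5)/3) = 1/(-75532 - 7*(-10)) = 1/(-75532 + 70) = 1/(-75462) = -1/75462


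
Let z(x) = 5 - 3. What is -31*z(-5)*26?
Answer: -1612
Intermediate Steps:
z(x) = 2
-31*z(-5)*26 = -31*2*26 = -62*26 = -1612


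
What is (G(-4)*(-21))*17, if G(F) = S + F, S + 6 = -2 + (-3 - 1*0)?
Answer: 5355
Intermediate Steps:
S = -11 (S = -6 + (-2 + (-3 - 1*0)) = -6 + (-2 + (-3 + 0)) = -6 + (-2 - 3) = -6 - 5 = -11)
G(F) = -11 + F
(G(-4)*(-21))*17 = ((-11 - 4)*(-21))*17 = -15*(-21)*17 = 315*17 = 5355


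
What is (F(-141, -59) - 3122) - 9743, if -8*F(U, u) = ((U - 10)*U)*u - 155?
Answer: 288351/2 ≈ 1.4418e+5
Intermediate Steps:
F(U, u) = 155/8 - U*u*(-10 + U)/8 (F(U, u) = -(((U - 10)*U)*u - 155)/8 = -(((-10 + U)*U)*u - 155)/8 = -((U*(-10 + U))*u - 155)/8 = -(U*u*(-10 + U) - 155)/8 = -(-155 + U*u*(-10 + U))/8 = 155/8 - U*u*(-10 + U)/8)
(F(-141, -59) - 3122) - 9743 = ((155/8 - 1/8*(-59)*(-141)**2 + (5/4)*(-141)*(-59)) - 3122) - 9743 = ((155/8 - 1/8*(-59)*19881 + 41595/4) - 3122) - 9743 = ((155/8 + 1172979/8 + 41595/4) - 3122) - 9743 = (314081/2 - 3122) - 9743 = 307837/2 - 9743 = 288351/2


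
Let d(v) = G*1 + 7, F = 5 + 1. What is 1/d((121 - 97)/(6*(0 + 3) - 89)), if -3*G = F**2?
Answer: -1/5 ≈ -0.20000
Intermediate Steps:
F = 6
G = -12 (G = -1/3*6**2 = -1/3*36 = -12)
d(v) = -5 (d(v) = -12*1 + 7 = -12 + 7 = -5)
1/d((121 - 97)/(6*(0 + 3) - 89)) = 1/(-5) = -1/5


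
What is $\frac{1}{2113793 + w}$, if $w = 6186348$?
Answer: $\frac{1}{8300141} \approx 1.2048 \cdot 10^{-7}$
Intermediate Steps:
$\frac{1}{2113793 + w} = \frac{1}{2113793 + 6186348} = \frac{1}{8300141}$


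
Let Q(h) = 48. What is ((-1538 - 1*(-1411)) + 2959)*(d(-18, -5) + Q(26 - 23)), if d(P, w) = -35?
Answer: 36816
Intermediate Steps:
((-1538 - 1*(-1411)) + 2959)*(d(-18, -5) + Q(26 - 23)) = ((-1538 - 1*(-1411)) + 2959)*(-35 + 48) = ((-1538 + 1411) + 2959)*13 = (-127 + 2959)*13 = 2832*13 = 36816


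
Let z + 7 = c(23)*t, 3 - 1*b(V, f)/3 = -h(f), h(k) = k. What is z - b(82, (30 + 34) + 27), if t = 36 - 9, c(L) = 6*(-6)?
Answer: -1261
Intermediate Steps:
c(L) = -36
t = 27
b(V, f) = 9 + 3*f (b(V, f) = 9 - (-3)*f = 9 + 3*f)
z = -979 (z = -7 - 36*27 = -7 - 972 = -979)
z - b(82, (30 + 34) + 27) = -979 - (9 + 3*((30 + 34) + 27)) = -979 - (9 + 3*(64 + 27)) = -979 - (9 + 3*91) = -979 - (9 + 273) = -979 - 1*282 = -979 - 282 = -1261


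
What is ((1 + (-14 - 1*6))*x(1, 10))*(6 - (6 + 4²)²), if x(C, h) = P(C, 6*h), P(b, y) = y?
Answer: 544920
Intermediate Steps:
x(C, h) = 6*h
((1 + (-14 - 1*6))*x(1, 10))*(6 - (6 + 4²)²) = ((1 + (-14 - 1*6))*(6*10))*(6 - (6 + 4²)²) = ((1 + (-14 - 6))*60)*(6 - (6 + 16)²) = ((1 - 20)*60)*(6 - 1*22²) = (-19*60)*(6 - 1*484) = -1140*(6 - 484) = -1140*(-478) = 544920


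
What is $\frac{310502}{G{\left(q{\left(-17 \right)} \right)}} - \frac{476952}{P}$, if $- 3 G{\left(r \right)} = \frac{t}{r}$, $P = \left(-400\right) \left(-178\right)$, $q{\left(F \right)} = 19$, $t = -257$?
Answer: $\frac{157502342517}{2287300} \approx 68860.0$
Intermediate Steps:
$P = 71200$
$G{\left(r \right)} = \frac{257}{3 r}$ ($G{\left(r \right)} = - \frac{\left(-257\right) \frac{1}{r}}{3} = \frac{257}{3 r}$)
$\frac{310502}{G{\left(q{\left(-17 \right)} \right)}} - \frac{476952}{P} = \frac{310502}{\frac{257}{3} \cdot \frac{1}{19}} - \frac{476952}{71200} = \frac{310502}{\frac{257}{3} \cdot \frac{1}{19}} - \frac{59619}{8900} = \frac{310502}{\frac{257}{57}} - \frac{59619}{8900} = 310502 \cdot \frac{57}{257} - \frac{59619}{8900} = \frac{17698614}{257} - \frac{59619}{8900} = \frac{157502342517}{2287300}$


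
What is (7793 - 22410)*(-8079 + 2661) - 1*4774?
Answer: 79190132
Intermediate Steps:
(7793 - 22410)*(-8079 + 2661) - 1*4774 = -14617*(-5418) - 4774 = 79194906 - 4774 = 79190132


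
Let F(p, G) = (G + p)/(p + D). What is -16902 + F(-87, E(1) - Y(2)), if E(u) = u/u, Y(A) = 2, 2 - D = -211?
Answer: -1064870/63 ≈ -16903.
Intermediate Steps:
D = 213 (D = 2 - 1*(-211) = 2 + 211 = 213)
E(u) = 1
F(p, G) = (G + p)/(213 + p) (F(p, G) = (G + p)/(p + 213) = (G + p)/(213 + p))
-16902 + F(-87, E(1) - Y(2)) = -16902 + ((1 - 1*2) - 87)/(213 - 87) = -16902 + ((1 - 2) - 87)/126 = -16902 + (-1 - 87)/126 = -16902 + (1/126)*(-88) = -16902 - 44/63 = -1064870/63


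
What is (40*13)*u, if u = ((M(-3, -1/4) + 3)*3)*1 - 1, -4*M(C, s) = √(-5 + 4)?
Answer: 4160 - 390*I ≈ 4160.0 - 390.0*I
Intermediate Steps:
M(C, s) = -I/4 (M(C, s) = -√(-5 + 4)/4 = -I/4)
u = 8 - 3*I/4 (u = ((-I/4 + 3)*3)*1 - 1 = ((3 - I/4)*3)*1 - 1 = (9 - 3*I/4)*1 - 1 = (9 - 3*I/4) - 1 = 8 - 3*I/4 ≈ 8.0 - 0.75*I)
(40*13)*u = (40*13)*(8 - 3*I/4) = 520*(8 - 3*I/4) = 4160 - 390*I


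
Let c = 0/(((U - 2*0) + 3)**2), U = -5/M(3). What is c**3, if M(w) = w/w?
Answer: 0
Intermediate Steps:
M(w) = 1
U = -5 (U = -5/1 = -5*1 = -5)
c = 0 (c = 0/(((-5 - 2*0) + 3)**2) = 0/(((-5 + 0) + 3)**2) = 0/((-5 + 3)**2) = 0/((-2)**2) = 0/4 = 0*(1/4) = 0)
c**3 = 0**3 = 0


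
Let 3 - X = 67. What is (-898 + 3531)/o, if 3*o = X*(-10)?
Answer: 7899/640 ≈ 12.342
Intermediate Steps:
X = -64 (X = 3 - 1*67 = 3 - 67 = -64)
o = 640/3 (o = (-64*(-10))/3 = (1/3)*640 = 640/3 ≈ 213.33)
(-898 + 3531)/o = (-898 + 3531)/(640/3) = 2633*(3/640) = 7899/640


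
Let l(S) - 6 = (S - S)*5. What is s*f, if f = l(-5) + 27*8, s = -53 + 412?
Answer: 79698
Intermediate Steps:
l(S) = 6 (l(S) = 6 + (S - S)*5 = 6 + 0*5 = 6 + 0 = 6)
s = 359
f = 222 (f = 6 + 27*8 = 6 + 216 = 222)
s*f = 359*222 = 79698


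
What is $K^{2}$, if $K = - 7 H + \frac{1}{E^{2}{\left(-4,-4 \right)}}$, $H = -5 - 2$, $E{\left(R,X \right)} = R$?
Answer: $\frac{616225}{256} \approx 2407.1$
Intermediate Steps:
$H = -7$ ($H = -5 - 2 = -7$)
$K = \frac{785}{16}$ ($K = \left(-7\right) \left(-7\right) + \frac{1}{\left(-4\right)^{2}} = 49 + \frac{1}{16} = \frac{785}{16} \approx 49.063$)
$K^{2} = \left(\frac{785}{16}\right)^{2} = \frac{616225}{256}$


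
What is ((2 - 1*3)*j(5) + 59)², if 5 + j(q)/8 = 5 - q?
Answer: 9801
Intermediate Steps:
j(q) = -8*q (j(q) = -40 + 8*(5 - q) = -40 + (40 - 8*q) = -8*q)
((2 - 1*3)*j(5) + 59)² = ((2 - 1*3)*(-8*5) + 59)² = ((2 - 3)*(-40) + 59)² = (-1*(-40) + 59)² = (40 + 59)² = 99² = 9801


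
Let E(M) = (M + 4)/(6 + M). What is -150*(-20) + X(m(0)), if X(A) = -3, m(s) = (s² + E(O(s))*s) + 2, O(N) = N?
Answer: 2997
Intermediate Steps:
E(M) = (4 + M)/(6 + M)
m(s) = 2 + s² + s*(4 + s)/(6 + s) (m(s) = (s² + ((4 + s)/(6 + s))*s) + 2 = (s² + s*(4 + s)/(6 + s)) + 2 = 2 + s² + s*(4 + s)/(6 + s))
-150*(-20) + X(m(0)) = -150*(-20) - 3 = 3000 - 3 = 2997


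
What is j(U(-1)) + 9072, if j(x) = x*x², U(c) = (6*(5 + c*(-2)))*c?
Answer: -65016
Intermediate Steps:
U(c) = c*(30 - 12*c) (U(c) = (6*(5 - 2*c))*c = (30 - 12*c)*c = c*(30 - 12*c))
j(x) = x³
j(U(-1)) + 9072 = (6*(-1)*(5 - 2*(-1)))³ + 9072 = (6*(-1)*(5 + 2))³ + 9072 = (6*(-1)*7)³ + 9072 = (-42)³ + 9072 = -74088 + 9072 = -65016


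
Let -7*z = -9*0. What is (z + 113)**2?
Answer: 12769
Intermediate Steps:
z = 0 (z = -(-9)*0/7 = -1/7*0 = 0)
(z + 113)**2 = (0 + 113)**2 = 113**2 = 12769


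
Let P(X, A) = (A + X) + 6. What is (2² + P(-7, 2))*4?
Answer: 20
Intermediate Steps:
P(X, A) = 6 + A + X
(2² + P(-7, 2))*4 = (2² + (6 + 2 - 7))*4 = (4 + 1)*4 = 5*4 = 20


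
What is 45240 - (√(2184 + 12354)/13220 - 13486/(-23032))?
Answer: 520977097/11516 - √14538/13220 ≈ 45239.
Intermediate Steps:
45240 - (√(2184 + 12354)/13220 - 13486/(-23032)) = 45240 - (√14538*(1/13220) - 13486*(-1/23032)) = 45240 - (√14538/13220 + 6743/11516) = 45240 - (6743/11516 + √14538/13220) = 45240 + (-6743/11516 - √14538/13220) = 520977097/11516 - √14538/13220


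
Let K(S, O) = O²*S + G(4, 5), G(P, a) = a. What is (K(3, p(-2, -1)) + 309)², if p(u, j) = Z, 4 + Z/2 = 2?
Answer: 131044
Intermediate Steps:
Z = -4 (Z = -8 + 2*2 = -8 + 4 = -4)
p(u, j) = -4
K(S, O) = 5 + S*O² (K(S, O) = O²*S + 5 = S*O² + 5 = 5 + S*O²)
(K(3, p(-2, -1)) + 309)² = ((5 + 3*(-4)²) + 309)² = ((5 + 3*16) + 309)² = ((5 + 48) + 309)² = (53 + 309)² = 362² = 131044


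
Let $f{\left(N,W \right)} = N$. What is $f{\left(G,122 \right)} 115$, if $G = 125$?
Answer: $14375$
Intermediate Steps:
$f{\left(G,122 \right)} 115 = 125 \cdot 115 = 14375$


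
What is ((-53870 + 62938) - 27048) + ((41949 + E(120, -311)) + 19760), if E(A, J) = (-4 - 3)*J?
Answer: 45906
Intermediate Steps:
E(A, J) = -7*J
((-53870 + 62938) - 27048) + ((41949 + E(120, -311)) + 19760) = ((-53870 + 62938) - 27048) + ((41949 - 7*(-311)) + 19760) = (9068 - 27048) + ((41949 + 2177) + 19760) = -17980 + (44126 + 19760) = -17980 + 63886 = 45906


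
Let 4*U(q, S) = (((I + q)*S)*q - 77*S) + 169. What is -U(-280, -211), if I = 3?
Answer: 4087186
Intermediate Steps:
U(q, S) = 169/4 - 77*S/4 + S*q*(3 + q)/4 (U(q, S) = ((((3 + q)*S)*q - 77*S) + 169)/4 = (((S*(3 + q))*q - 77*S) + 169)/4 = ((S*q*(3 + q) - 77*S) + 169)/4 = ((-77*S + S*q*(3 + q)) + 169)/4 = (169 - 77*S + S*q*(3 + q))/4 = 169/4 - 77*S/4 + S*q*(3 + q)/4)
-U(-280, -211) = -(169/4 - 77/4*(-211) + (1/4)*(-211)*(-280)**2 + (3/4)*(-211)*(-280)) = -(169/4 + 16247/4 + (1/4)*(-211)*78400 + 44310) = -(169/4 + 16247/4 - 4135600 + 44310) = -1*(-4087186) = 4087186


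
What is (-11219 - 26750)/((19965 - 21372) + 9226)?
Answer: -37969/7819 ≈ -4.8560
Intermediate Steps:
(-11219 - 26750)/((19965 - 21372) + 9226) = -37969/(-1407 + 9226) = -37969/7819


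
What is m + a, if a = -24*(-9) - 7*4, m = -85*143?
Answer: -11967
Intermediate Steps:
m = -12155
a = 188 (a = 216 - 28 = 188)
m + a = -12155 + 188 = -11967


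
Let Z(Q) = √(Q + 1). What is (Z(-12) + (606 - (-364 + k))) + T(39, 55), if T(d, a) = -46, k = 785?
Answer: 139 + I*√11 ≈ 139.0 + 3.3166*I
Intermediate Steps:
Z(Q) = √(1 + Q)
(Z(-12) + (606 - (-364 + k))) + T(39, 55) = (√(1 - 12) + (606 - (-364 + 785))) - 46 = (√(-11) + (606 - 1*421)) - 46 = (I*√11 + (606 - 421)) - 46 = (I*√11 + 185) - 46 = (185 + I*√11) - 46 = 139 + I*√11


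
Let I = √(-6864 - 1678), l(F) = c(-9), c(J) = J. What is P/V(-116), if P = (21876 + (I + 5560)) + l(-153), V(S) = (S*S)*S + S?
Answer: -27427/1561012 - I*√8542/1561012 ≈ -0.01757 - 5.9207e-5*I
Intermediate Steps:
l(F) = -9
I = I*√8542 (I = √(-8542) = I*√8542 ≈ 92.423*I)
V(S) = S + S³ (V(S) = S²*S + S = S³ + S = S + S³)
P = 27427 + I*√8542 (P = (21876 + (I*√8542 + 5560)) - 9 = (21876 + (5560 + I*√8542)) - 9 = (27436 + I*√8542) - 9 = 27427 + I*√8542 ≈ 27427.0 + 92.423*I)
P/V(-116) = (27427 + I*√8542)/(-116 + (-116)³) = (27427 + I*√8542)/(-116 - 1560896) = (27427 + I*√8542)/(-1561012) = (27427 + I*√8542)*(-1/1561012) = -27427/1561012 - I*√8542/1561012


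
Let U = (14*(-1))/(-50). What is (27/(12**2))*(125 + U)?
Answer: 2349/100 ≈ 23.490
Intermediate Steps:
U = 7/25 (U = -14*(-1/50) = 7/25 ≈ 0.28000)
(27/(12**2))*(125 + U) = (27/(12**2))*(125 + 7/25) = (27/144)*(3132/25) = (27*(1/144))*(3132/25) = (3/16)*(3132/25) = 2349/100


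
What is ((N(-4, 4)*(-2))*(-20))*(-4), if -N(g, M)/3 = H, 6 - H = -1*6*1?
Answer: 5760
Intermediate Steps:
H = 12 (H = 6 - (-1*6) = 6 - (-6) = 6 - 1*(-6) = 6 + 6 = 12)
N(g, M) = -36 (N(g, M) = -3*12 = -36)
((N(-4, 4)*(-2))*(-20))*(-4) = (-36*(-2)*(-20))*(-4) = (72*(-20))*(-4) = -1440*(-4) = 5760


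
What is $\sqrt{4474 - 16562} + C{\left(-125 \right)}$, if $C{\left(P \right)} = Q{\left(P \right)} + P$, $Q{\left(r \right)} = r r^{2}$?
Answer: $-1953250 + 2 i \sqrt{3022} \approx -1.9533 \cdot 10^{6} + 109.95 i$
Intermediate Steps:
$Q{\left(r \right)} = r^{3}$
$C{\left(P \right)} = P + P^{3}$ ($C{\left(P \right)} = P^{3} + P = P + P^{3}$)
$\sqrt{4474 - 16562} + C{\left(-125 \right)} = \sqrt{4474 - 16562} + \left(-125 + \left(-125\right)^{3}\right) = \sqrt{-12088} - 1953250 = 2 i \sqrt{3022} - 1953250 = -1953250 + 2 i \sqrt{3022}$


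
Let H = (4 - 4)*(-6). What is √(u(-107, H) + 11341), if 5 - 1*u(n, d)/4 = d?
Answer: √11361 ≈ 106.59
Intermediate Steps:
H = 0 (H = 0*(-6) = 0)
u(n, d) = 20 - 4*d
√(u(-107, H) + 11341) = √((20 - 4*0) + 11341) = √((20 + 0) + 11341) = √(20 + 11341) = √11361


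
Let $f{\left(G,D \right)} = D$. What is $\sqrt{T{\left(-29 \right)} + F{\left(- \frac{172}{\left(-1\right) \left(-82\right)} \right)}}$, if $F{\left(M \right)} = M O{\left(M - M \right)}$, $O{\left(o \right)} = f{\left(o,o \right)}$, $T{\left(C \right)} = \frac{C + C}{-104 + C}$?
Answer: $\frac{\sqrt{7714}}{133} \approx 0.66037$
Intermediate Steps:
$T{\left(C \right)} = \frac{2 C}{-104 + C}$
$O{\left(o \right)} = o$
$F{\left(M \right)} = 0$ ($F{\left(M \right)} = M \left(M - M\right) = M 0 = 0$)
$\sqrt{T{\left(-29 \right)} + F{\left(- \frac{172}{\left(-1\right) \left(-82\right)} \right)}} = \sqrt{2 \left(-29\right) \frac{1}{-104 - 29} + 0} = \sqrt{2 \left(-29\right) \frac{1}{-133} + 0} = \sqrt{2 \left(-29\right) \left(- \frac{1}{133}\right) + 0} = \sqrt{\frac{58}{133} + 0} = \sqrt{\frac{58}{133}} = \frac{\sqrt{7714}}{133}$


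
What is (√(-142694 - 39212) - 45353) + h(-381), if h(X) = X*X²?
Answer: -55351694 + I*√181906 ≈ -5.5352e+7 + 426.5*I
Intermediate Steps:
h(X) = X³
(√(-142694 - 39212) - 45353) + h(-381) = (√(-142694 - 39212) - 45353) + (-381)³ = (√(-181906) - 45353) - 55306341 = (I*√181906 - 45353) - 55306341 = (-45353 + I*√181906) - 55306341 = -55351694 + I*√181906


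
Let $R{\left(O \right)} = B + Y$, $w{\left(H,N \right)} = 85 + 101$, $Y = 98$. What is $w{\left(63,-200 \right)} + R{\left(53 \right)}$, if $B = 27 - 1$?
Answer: $310$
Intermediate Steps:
$w{\left(H,N \right)} = 186$
$B = 26$ ($B = 27 - 1 = 26$)
$R{\left(O \right)} = 124$ ($R{\left(O \right)} = 26 + 98 = 124$)
$w{\left(63,-200 \right)} + R{\left(53 \right)} = 186 + 124 = 310$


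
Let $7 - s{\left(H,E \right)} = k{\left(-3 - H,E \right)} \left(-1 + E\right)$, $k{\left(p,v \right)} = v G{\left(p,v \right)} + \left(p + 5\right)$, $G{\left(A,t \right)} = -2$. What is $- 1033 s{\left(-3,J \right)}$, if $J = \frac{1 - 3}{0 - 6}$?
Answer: $- \frac{91937}{9} \approx -10215.0$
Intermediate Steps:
$k{\left(p,v \right)} = 5 + p - 2 v$ ($k{\left(p,v \right)} = v \left(-2\right) + \left(p + 5\right) = - 2 v + \left(5 + p\right) = 5 + p - 2 v$)
$J = \frac{1}{3}$ ($J = - \frac{2}{-6} = \left(-2\right) \left(- \frac{1}{6}\right) = \frac{1}{3} \approx 0.33333$)
$s{\left(H,E \right)} = 7 - \left(-1 + E\right) \left(2 - H - 2 E\right)$ ($s{\left(H,E \right)} = 7 - \left(5 - \left(3 + H\right) - 2 E\right) \left(-1 + E\right) = 7 - \left(2 - H - 2 E\right) \left(-1 + E\right) = 7 - \left(-1 + E\right) \left(2 - H - 2 E\right)$)
$- 1033 s{\left(-3,J \right)} = - 1033 \left(9 - -3 - \frac{2}{3} + \frac{-2 - 3 + 2 \cdot \frac{1}{3}}{3}\right) = - 1033 \left(9 + 3 - \frac{2}{3} + \frac{-2 - 3 + \frac{2}{3}}{3}\right) = - 1033 \left(9 + 3 - \frac{2}{3} + \frac{1}{3} \left(- \frac{13}{3}\right)\right) = - 1033 \left(9 + 3 - \frac{2}{3} - \frac{13}{9}\right) = \left(-1033\right) \frac{89}{9} = - \frac{91937}{9}$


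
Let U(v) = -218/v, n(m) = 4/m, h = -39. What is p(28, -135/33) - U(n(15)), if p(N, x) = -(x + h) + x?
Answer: 1713/2 ≈ 856.50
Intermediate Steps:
p(N, x) = 39 (p(N, x) = -(x - 39) + x = -(-39 + x) + x = (39 - x) + x = 39)
p(28, -135/33) - U(n(15)) = 39 - (-218)/(4/15) = 39 - (-218)/(4*(1/15)) = 39 - (-218)/4/15 = 39 - (-218)*15/4 = 39 - 1*(-1635/2) = 39 + 1635/2 = 1713/2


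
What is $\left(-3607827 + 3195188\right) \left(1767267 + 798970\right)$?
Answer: $-1058929469443$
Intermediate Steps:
$\left(-3607827 + 3195188\right) \left(1767267 + 798970\right) = \left(-412639\right) 2566237 = -1058929469443$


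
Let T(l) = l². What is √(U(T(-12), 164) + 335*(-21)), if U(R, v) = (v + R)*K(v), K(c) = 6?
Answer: I*√5187 ≈ 72.021*I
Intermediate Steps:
U(R, v) = 6*R + 6*v (U(R, v) = (v + R)*6 = (R + v)*6 = 6*R + 6*v)
√(U(T(-12), 164) + 335*(-21)) = √((6*(-12)² + 6*164) + 335*(-21)) = √((6*144 + 984) - 7035) = √((864 + 984) - 7035) = √(1848 - 7035) = √(-5187) = I*√5187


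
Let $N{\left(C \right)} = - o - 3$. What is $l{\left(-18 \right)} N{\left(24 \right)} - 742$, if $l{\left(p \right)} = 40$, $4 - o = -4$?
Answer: $-1182$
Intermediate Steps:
$o = 8$ ($o = 4 - -4 = 4 + 4 = 8$)
$N{\left(C \right)} = -11$ ($N{\left(C \right)} = \left(-1\right) 8 - 3 = -8 - 3 = -11$)
$l{\left(-18 \right)} N{\left(24 \right)} - 742 = 40 \left(-11\right) - 742 = -440 - 742 = -1182$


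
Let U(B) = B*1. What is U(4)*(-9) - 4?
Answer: -40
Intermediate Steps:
U(B) = B
U(4)*(-9) - 4 = 4*(-9) - 4 = -36 - 4 = -40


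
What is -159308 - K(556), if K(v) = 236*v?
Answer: -290524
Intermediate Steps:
-159308 - K(556) = -159308 - 236*556 = -159308 - 1*131216 = -159308 - 131216 = -290524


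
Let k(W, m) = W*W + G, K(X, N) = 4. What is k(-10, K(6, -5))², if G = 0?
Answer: 10000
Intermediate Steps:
k(W, m) = W² (k(W, m) = W*W + 0 = W² + 0 = W²)
k(-10, K(6, -5))² = ((-10)²)² = 100² = 10000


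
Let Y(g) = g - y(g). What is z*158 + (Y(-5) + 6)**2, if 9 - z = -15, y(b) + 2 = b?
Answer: 3856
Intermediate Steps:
y(b) = -2 + b
Y(g) = 2 (Y(g) = g - (-2 + g) = g + (2 - g) = 2)
z = 24 (z = 9 - 1*(-15) = 9 + 15 = 24)
z*158 + (Y(-5) + 6)**2 = 24*158 + (2 + 6)**2 = 3792 + 8**2 = 3792 + 64 = 3856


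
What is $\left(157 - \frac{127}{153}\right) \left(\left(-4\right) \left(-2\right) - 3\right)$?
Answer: $\frac{119470}{153} \approx 780.85$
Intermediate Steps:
$\left(157 - \frac{127}{153}\right) \left(\left(-4\right) \left(-2\right) - 3\right) = \left(157 - \frac{127}{153}\right) \left(8 - 3\right) = \left(157 - \frac{127}{153}\right) 5 = \frac{23894}{153} \cdot 5 = \frac{119470}{153}$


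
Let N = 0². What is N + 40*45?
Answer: 1800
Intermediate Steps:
N = 0
N + 40*45 = 0 + 40*45 = 0 + 1800 = 1800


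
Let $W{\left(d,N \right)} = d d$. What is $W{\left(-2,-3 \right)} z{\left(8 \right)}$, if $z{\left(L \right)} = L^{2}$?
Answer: $256$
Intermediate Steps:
$W{\left(d,N \right)} = d^{2}$
$W{\left(-2,-3 \right)} z{\left(8 \right)} = \left(-2\right)^{2} \cdot 8^{2} = 4 \cdot 64 = 256$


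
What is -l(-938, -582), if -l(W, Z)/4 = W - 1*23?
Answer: -3844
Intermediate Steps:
l(W, Z) = 92 - 4*W (l(W, Z) = -4*(W - 1*23) = -4*(W - 23) = -4*(-23 + W) = 92 - 4*W)
-l(-938, -582) = -(92 - 4*(-938)) = -(92 + 3752) = -1*3844 = -3844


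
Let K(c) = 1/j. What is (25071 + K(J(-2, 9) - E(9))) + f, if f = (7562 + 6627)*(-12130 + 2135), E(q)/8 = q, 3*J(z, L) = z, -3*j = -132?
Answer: -6238935295/44 ≈ -1.4179e+8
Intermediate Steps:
j = 44 (j = -1/3*(-132) = 44)
J(z, L) = z/3
E(q) = 8*q
K(c) = 1/44
f = -141819055 (f = 14189*(-9995) = -141819055)
(25071 + K(J(-2, 9) - E(9))) + f = (25071 + 1/44) - 141819055 = 1103125/44 - 141819055 = -6238935295/44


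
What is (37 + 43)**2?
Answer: 6400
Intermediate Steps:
(37 + 43)**2 = 80**2 = 6400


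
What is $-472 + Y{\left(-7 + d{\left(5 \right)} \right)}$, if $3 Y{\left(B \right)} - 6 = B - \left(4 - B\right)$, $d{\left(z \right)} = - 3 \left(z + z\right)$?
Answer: $-496$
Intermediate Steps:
$d{\left(z \right)} = - 6 z$ ($d{\left(z \right)} = - 3 \cdot 2 z = - 6 z$)
$Y{\left(B \right)} = \frac{2}{3} + \frac{2 B}{3}$ ($Y{\left(B \right)} = 2 + \frac{B - \left(4 - B\right)}{3} = 2 + \frac{B + \left(-4 + B\right)}{3} = 2 + \frac{-4 + 2 B}{3} = 2 + \left(- \frac{4}{3} + \frac{2 B}{3}\right) = \frac{2}{3} + \frac{2 B}{3}$)
$-472 + Y{\left(-7 + d{\left(5 \right)} \right)} = -472 + \left(\frac{2}{3} + \frac{2 \left(-7 - 30\right)}{3}\right) = -472 + \left(\frac{2}{3} + \frac{2}{3} \left(-37\right)\right) = -472 + \left(\frac{2}{3} - \frac{74}{3}\right) = -472 - 24 = -496$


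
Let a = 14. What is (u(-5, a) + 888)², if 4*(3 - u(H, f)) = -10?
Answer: 3193369/4 ≈ 7.9834e+5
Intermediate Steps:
u(H, f) = 11/2 (u(H, f) = 3 - ¼*(-10) = 3 + 5/2 = 11/2)
(u(-5, a) + 888)² = (11/2 + 888)² = (1787/2)² = 3193369/4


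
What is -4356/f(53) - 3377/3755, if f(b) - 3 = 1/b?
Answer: -43372483/30040 ≈ -1443.8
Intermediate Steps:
f(b) = 3 + 1/b
-4356/f(53) - 3377/3755 = -4356/(3 + 1/53) - 3377/3755 = -4356/(3 + 1/53) - 3377*1/3755 = -4356/160/53 - 3377/3755 = -4356*53/160 - 3377/3755 = -57717/40 - 3377/3755 = -43372483/30040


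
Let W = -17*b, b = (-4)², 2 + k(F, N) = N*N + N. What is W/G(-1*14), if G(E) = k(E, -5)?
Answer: -136/9 ≈ -15.111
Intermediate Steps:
k(F, N) = -2 + N + N² (k(F, N) = -2 + (N*N + N) = -2 + (N² + N) = -2 + (N + N²) = -2 + N + N²)
G(E) = 18 (G(E) = -2 - 5 + (-5)² = -2 - 5 + 25 = 18)
b = 16
W = -272 (W = -17*16 = -272)
W/G(-1*14) = -272/18 = -272*1/18 = -136/9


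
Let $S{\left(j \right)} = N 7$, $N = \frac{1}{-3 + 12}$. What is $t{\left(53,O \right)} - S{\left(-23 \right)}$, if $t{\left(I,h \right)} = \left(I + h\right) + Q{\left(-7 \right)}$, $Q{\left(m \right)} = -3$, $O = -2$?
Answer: $\frac{425}{9} \approx 47.222$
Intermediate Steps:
$N = \frac{1}{9} \approx 0.11111$
$t{\left(I,h \right)} = -3 + I + h$ ($t{\left(I,h \right)} = \left(I + h\right) - 3 = -3 + I + h$)
$S{\left(j \right)} = \frac{7}{9}$ ($S{\left(j \right)} = \frac{1}{9} \cdot 7 = \frac{7}{9}$)
$t{\left(53,O \right)} - S{\left(-23 \right)} = \left(-3 + 53 - 2\right) - \frac{7}{9} = 48 - \frac{7}{9} = \frac{425}{9}$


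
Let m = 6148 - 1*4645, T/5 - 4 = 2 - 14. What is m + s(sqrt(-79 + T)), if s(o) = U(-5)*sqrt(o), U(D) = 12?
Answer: 1503 + 12*119**(1/4)*sqrt(I) ≈ 1531.0 + 28.025*I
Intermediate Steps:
T = -40 (T = 20 + 5*(2 - 14) = 20 + 5*(-12) = 20 - 60 = -40)
m = 1503 (m = 6148 - 4645 = 1503)
s(o) = 12*sqrt(o)
m + s(sqrt(-79 + T)) = 1503 + 12*sqrt(sqrt(-79 - 40)) = 1503 + 12*sqrt(sqrt(-119)) = 1503 + 12*sqrt(I*sqrt(119)) = 1503 + 12*(119**(1/4)*sqrt(I)) = 1503 + 12*119**(1/4)*sqrt(I)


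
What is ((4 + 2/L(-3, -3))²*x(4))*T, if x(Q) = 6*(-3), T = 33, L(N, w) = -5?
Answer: -192456/25 ≈ -7698.2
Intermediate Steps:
x(Q) = -18
((4 + 2/L(-3, -3))²*x(4))*T = ((4 + 2/(-5))²*(-18))*33 = ((4 + 2*(-⅕))²*(-18))*33 = ((4 - ⅖)²*(-18))*33 = ((18/5)²*(-18))*33 = ((324/25)*(-18))*33 = -5832/25*33 = -192456/25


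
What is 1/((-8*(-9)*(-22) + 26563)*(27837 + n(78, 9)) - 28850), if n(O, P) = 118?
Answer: 1/698259095 ≈ 1.4321e-9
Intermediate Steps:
1/((-8*(-9)*(-22) + 26563)*(27837 + n(78, 9)) - 28850) = 1/((-8*(-9)*(-22) + 26563)*(27837 + 118) - 28850) = 1/((72*(-22) + 26563)*27955 - 28850) = 1/((-1584 + 26563)*27955 - 28850) = 1/(24979*27955 - 28850) = 1/(698287945 - 28850) = 1/698259095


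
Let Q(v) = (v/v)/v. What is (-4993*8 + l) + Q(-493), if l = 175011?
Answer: 66588030/493 ≈ 1.3507e+5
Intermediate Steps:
Q(v) = 1/v
(-4993*8 + l) + Q(-493) = (-4993*8 + 175011) + 1/(-493) = (-39944 + 175011) - 1/493 = 135067 - 1/493 = 66588030/493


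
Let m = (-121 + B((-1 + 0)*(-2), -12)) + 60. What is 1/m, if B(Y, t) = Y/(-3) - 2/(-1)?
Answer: -3/179 ≈ -0.016760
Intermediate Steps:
B(Y, t) = 2 - Y/3 (B(Y, t) = Y*(-⅓) - 2*(-1) = -Y/3 + 2 = 2 - Y/3)
m = -179/3 (m = (-121 + (2 - (-1 + 0)*(-2)/3)) + 60 = (-121 + (2 - (-1)*(-2)/3)) + 60 = (-121 + (2 - ⅓*2)) + 60 = (-121 + (2 - ⅔)) + 60 = (-121 + 4/3) + 60 = -359/3 + 60 = -179/3 ≈ -59.667)
1/m = 1/(-179/3) = -3/179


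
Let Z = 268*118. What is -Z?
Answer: -31624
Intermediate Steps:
Z = 31624
-Z = -1*31624 = -31624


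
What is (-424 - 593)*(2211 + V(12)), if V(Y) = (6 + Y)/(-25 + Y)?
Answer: -29213325/13 ≈ -2.2472e+6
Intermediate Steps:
V(Y) = (6 + Y)/(-25 + Y)
(-424 - 593)*(2211 + V(12)) = (-424 - 593)*(2211 + (6 + 12)/(-25 + 12)) = -1017*(2211 + 18/(-13)) = -1017*(2211 - 1/13*18) = -1017*(2211 - 18/13) = -1017*28725/13 = -29213325/13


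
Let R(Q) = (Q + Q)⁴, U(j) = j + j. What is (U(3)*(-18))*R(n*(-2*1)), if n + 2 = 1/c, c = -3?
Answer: -2458624/3 ≈ -8.1954e+5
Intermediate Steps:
U(j) = 2*j
n = -7/3 (n = -2 + 1/(-3) = -2 - ⅓ = -7/3 ≈ -2.3333)
R(Q) = 16*Q⁴ (R(Q) = (2*Q)⁴ = 16*Q⁴)
(U(3)*(-18))*R(n*(-2*1)) = ((2*3)*(-18))*(16*(-(-14)/3)⁴) = (6*(-18))*(16*(-7/3*(-2))⁴) = -1728*(14/3)⁴ = -1728*38416/81 = -108*614656/81 = -2458624/3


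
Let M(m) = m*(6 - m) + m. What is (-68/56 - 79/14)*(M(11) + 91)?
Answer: -2256/7 ≈ -322.29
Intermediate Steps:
M(m) = m + m*(6 - m)
(-68/56 - 79/14)*(M(11) + 91) = (-68/56 - 79/14)*(11*(7 - 1*11) + 91) = (-68*1/56 - 79*1/14)*(11*(7 - 11) + 91) = (-17/14 - 79/14)*(11*(-4) + 91) = -48*(-44 + 91)/7 = -48/7*47 = -2256/7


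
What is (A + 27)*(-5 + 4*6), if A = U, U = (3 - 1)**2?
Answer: 589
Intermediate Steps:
U = 4 (U = 2**2 = 4)
A = 4
(A + 27)*(-5 + 4*6) = (4 + 27)*(-5 + 4*6) = 31*(-5 + 24) = 31*19 = 589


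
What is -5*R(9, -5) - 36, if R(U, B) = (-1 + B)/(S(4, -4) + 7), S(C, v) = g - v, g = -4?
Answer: -222/7 ≈ -31.714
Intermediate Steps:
S(C, v) = -4 - v
R(U, B) = -⅐ + B/7 (R(U, B) = (-1 + B)/((-4 - 1*(-4)) + 7) = (-1 + B)/((-4 + 4) + 7) = (-1 + B)/(0 + 7) = (-1 + B)/7 = (-1 + B)*(⅐) = -⅐ + B/7)
-5*R(9, -5) - 36 = -5*(-⅐ + (⅐)*(-5)) - 36 = -5*(-⅐ - 5/7) - 36 = -5*(-6/7) - 36 = 30/7 - 36 = -222/7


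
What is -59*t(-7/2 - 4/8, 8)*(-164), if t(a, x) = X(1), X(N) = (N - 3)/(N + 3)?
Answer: -4838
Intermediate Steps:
X(N) = (-3 + N)/(3 + N)
t(a, x) = -1/2 (t(a, x) = (-3 + 1)/(3 + 1) = -2/4 = (1/4)*(-2) = -1/2)
-59*t(-7/2 - 4/8, 8)*(-164) = -59*(-1/2)*(-164) = (59/2)*(-164) = -4838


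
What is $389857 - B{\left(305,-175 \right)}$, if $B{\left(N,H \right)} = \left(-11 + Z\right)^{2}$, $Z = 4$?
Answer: $389808$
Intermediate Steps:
$B{\left(N,H \right)} = 49$ ($B{\left(N,H \right)} = \left(-11 + 4\right)^{2} = \left(-7\right)^{2} = 49$)
$389857 - B{\left(305,-175 \right)} = 389857 - 49 = 389808$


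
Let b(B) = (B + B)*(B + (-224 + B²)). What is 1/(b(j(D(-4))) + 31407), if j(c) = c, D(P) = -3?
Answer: 1/32715 ≈ 3.0567e-5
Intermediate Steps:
b(B) = 2*B*(-224 + B + B²) (b(B) = (2*B)*(-224 + B + B²) = 2*B*(-224 + B + B²))
1/(b(j(D(-4))) + 31407) = 1/(2*(-3)*(-224 - 3 + (-3)²) + 31407) = 1/(2*(-3)*(-224 - 3 + 9) + 31407) = 1/(2*(-3)*(-218) + 31407) = 1/(1308 + 31407) = 1/32715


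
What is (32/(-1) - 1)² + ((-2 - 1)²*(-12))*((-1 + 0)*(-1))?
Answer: 981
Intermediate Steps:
(32/(-1) - 1)² + ((-2 - 1)²*(-12))*((-1 + 0)*(-1)) = (32*(-1) - 1)² + ((-3)²*(-12))*(-1*(-1)) = (-32 - 1)² + (9*(-12))*1 = (-33)² - 108*1 = 1089 - 108 = 981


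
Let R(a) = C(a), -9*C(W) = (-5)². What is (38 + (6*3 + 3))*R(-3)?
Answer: -1475/9 ≈ -163.89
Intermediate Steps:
C(W) = -25/9 (C(W) = -⅑*(-5)² = -⅑*25 = -25/9)
R(a) = -25/9
(38 + (6*3 + 3))*R(-3) = (38 + (6*3 + 3))*(-25/9) = (38 + (18 + 3))*(-25/9) = (38 + 21)*(-25/9) = 59*(-25/9) = -1475/9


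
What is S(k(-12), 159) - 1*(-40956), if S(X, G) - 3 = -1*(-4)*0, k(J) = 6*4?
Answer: 40959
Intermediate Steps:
k(J) = 24
S(X, G) = 3 (S(X, G) = 3 - 1*(-4)*0 = 3 + 4*0 = 3 + 0 = 3)
S(k(-12), 159) - 1*(-40956) = 3 - 1*(-40956) = 3 + 40956 = 40959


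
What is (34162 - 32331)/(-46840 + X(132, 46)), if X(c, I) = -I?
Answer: -1831/46886 ≈ -0.039052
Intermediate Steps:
(34162 - 32331)/(-46840 + X(132, 46)) = (34162 - 32331)/(-46840 - 1*46) = 1831/(-46840 - 46) = 1831/(-46886) = 1831*(-1/46886) = -1831/46886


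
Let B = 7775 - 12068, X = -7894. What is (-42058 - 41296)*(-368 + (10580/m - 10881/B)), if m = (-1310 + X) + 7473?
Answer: 947169089694/30581 ≈ 3.0972e+7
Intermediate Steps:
m = -1731 (m = (-1310 - 7894) + 7473 = -9204 + 7473 = -1731)
B = -4293
(-42058 - 41296)*(-368 + (10580/m - 10881/B)) = (-42058 - 41296)*(-368 + (10580/(-1731) - 10881/(-4293))) = -83354*(-368 + (10580*(-1/1731) - 10881*(-1/4293))) = -83354*(-368 + (-10580/1731 + 403/159)) = -83354*(-368 - 109403/30581) = -83354*(-11363211/30581) = 947169089694/30581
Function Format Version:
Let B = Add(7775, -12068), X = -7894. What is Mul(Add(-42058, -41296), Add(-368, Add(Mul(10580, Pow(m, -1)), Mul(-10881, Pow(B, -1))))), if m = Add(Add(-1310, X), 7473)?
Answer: Rational(947169089694, 30581) ≈ 3.0972e+7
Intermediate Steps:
m = -1731 (m = Add(Add(-1310, -7894), 7473) = Add(-9204, 7473) = -1731)
B = -4293
Mul(Add(-42058, -41296), Add(-368, Add(Mul(10580, Pow(m, -1)), Mul(-10881, Pow(B, -1))))) = Mul(Add(-42058, -41296), Add(-368, Add(Mul(10580, Pow(-1731, -1)), Mul(-10881, Pow(-4293, -1))))) = Mul(-83354, Add(-368, Add(Mul(10580, Rational(-1, 1731)), Mul(-10881, Rational(-1, 4293))))) = Mul(-83354, Add(-368, Add(Rational(-10580, 1731), Rational(403, 159)))) = Mul(-83354, Add(-368, Rational(-109403, 30581))) = Mul(-83354, Rational(-11363211, 30581)) = Rational(947169089694, 30581)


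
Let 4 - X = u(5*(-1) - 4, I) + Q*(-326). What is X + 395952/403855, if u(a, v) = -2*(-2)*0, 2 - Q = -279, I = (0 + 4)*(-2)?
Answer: 36997552502/403855 ≈ 91611.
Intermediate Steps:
I = -8 (I = 4*(-2) = -8)
Q = 281 (Q = 2 - 1*(-279) = 2 + 279 = 281)
u(a, v) = 0 (u(a, v) = 4*0 = 0)
X = 91610 (X = 4 - (0 + 281*(-326)) = 4 - (0 - 91606) = 4 - 1*(-91606) = 4 + 91606 = 91610)
X + 395952/403855 = 91610 + 395952/403855 = 36997552502/403855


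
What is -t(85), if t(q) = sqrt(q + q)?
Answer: -sqrt(170) ≈ -13.038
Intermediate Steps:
t(q) = sqrt(2)*sqrt(q) (t(q) = sqrt(2*q) = sqrt(2)*sqrt(q))
-t(85) = -sqrt(2)*sqrt(85) = -sqrt(170)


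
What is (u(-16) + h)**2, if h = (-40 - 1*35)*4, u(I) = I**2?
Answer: 1936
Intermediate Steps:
h = -300 (h = (-40 - 35)*4 = -75*4 = -300)
(u(-16) + h)**2 = ((-16)**2 - 300)**2 = (256 - 300)**2 = (-44)**2 = 1936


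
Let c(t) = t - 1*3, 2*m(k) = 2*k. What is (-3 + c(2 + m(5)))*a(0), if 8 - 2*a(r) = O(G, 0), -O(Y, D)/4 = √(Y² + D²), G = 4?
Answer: 12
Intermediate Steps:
m(k) = k (m(k) = (2*k)/2 = k)
c(t) = -3 + t (c(t) = t - 3 = -3 + t)
O(Y, D) = -4*√(D² + Y²) (O(Y, D) = -4*√(Y² + D²) = -4*√(D² + Y²))
a(r) = 12 (a(r) = 4 - (-2)*√(0² + 4²) = 4 - (-2)*√(0 + 16) = 4 - (-2)*√16 = 4 - (-2)*4 = 4 - ½*(-16) = 4 + 8 = 12)
(-3 + c(2 + m(5)))*a(0) = (-3 + (-3 + (2 + 5)))*12 = (-3 + (-3 + 7))*12 = (-3 + 4)*12 = 1*12 = 12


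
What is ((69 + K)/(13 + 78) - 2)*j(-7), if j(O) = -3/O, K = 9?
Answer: -24/49 ≈ -0.48980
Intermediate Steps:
((69 + K)/(13 + 78) - 2)*j(-7) = ((69 + 9)/(13 + 78) - 2)*(-3/(-7)) = (78/91 - 2)*(-3*(-⅐)) = (78*(1/91) - 2)*(3/7) = (6/7 - 2)*(3/7) = -8/7*3/7 = -24/49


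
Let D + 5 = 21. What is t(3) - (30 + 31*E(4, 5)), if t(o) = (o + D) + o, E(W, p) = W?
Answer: -132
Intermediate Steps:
D = 16 (D = -5 + 21 = 16)
t(o) = 16 + 2*o (t(o) = (o + 16) + o = (16 + o) + o = 16 + 2*o)
t(3) - (30 + 31*E(4, 5)) = (16 + 2*3) - (30 + 31*4) = (16 + 6) - (30 + 124) = 22 - 1*154 = 22 - 154 = -132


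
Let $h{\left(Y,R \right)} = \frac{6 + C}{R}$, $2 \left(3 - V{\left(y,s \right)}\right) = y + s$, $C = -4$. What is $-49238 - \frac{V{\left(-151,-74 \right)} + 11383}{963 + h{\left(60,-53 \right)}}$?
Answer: $- \frac{5027138453}{102074} \approx -49250.0$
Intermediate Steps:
$V{\left(y,s \right)} = 3 - \frac{s}{2} - \frac{y}{2}$ ($V{\left(y,s \right)} = 3 - \frac{y + s}{2} = 3 - \frac{s + y}{2} = 3 - \left(\frac{s}{2} + \frac{y}{2}\right) = 3 - \frac{s}{2} - \frac{y}{2}$)
$h{\left(Y,R \right)} = \frac{2}{R}$ ($h{\left(Y,R \right)} = \frac{6 - 4}{R} = \frac{2}{R}$)
$-49238 - \frac{V{\left(-151,-74 \right)} + 11383}{963 + h{\left(60,-53 \right)}} = -49238 - \frac{\left(3 - -37 - - \frac{151}{2}\right) + 11383}{963 + \frac{2}{-53}} = -49238 - \frac{\left(3 + 37 + \frac{151}{2}\right) + 11383}{963 + 2 \left(- \frac{1}{53}\right)} = -49238 - \frac{\frac{231}{2} + 11383}{963 - \frac{2}{53}} = -49238 - \frac{22997}{2 \cdot \frac{51037}{53}} = -49238 - \frac{22997}{2} \cdot \frac{53}{51037} = -49238 - \frac{1218841}{102074} = - \frac{5027138453}{102074}$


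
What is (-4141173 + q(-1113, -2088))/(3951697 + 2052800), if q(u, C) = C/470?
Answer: -324392233/470352265 ≈ -0.68968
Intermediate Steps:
q(u, C) = C/470 (q(u, C) = C*(1/470) = C/470)
(-4141173 + q(-1113, -2088))/(3951697 + 2052800) = (-4141173 + (1/470)*(-2088))/(3951697 + 2052800) = (-4141173 - 1044/235)/6004497 = -973176699/235*1/6004497 = -324392233/470352265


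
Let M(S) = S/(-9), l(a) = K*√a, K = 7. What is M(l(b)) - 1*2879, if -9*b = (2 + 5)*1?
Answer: -2879 - 7*I*√7/27 ≈ -2879.0 - 0.68594*I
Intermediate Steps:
b = -7/9 (b = -(2 + 5)/9 = -7/9 ≈ -0.77778)
l(a) = 7*√a
M(S) = -S/9 (M(S) = S*(-⅑) = -S/9)
M(l(b)) - 1*2879 = -7*√(-7/9)/9 - 1*2879 = -7*I*√7/3/9 - 2879 = -7*I*√7/27 - 2879 = -2879 - 7*I*√7/27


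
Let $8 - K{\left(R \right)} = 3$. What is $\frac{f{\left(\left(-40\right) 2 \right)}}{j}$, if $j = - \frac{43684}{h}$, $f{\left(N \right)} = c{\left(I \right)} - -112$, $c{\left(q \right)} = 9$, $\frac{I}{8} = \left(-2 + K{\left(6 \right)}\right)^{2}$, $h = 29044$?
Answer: $- \frac{878581}{10921} \approx -80.449$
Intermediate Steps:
$K{\left(R \right)} = 5$ ($K{\left(R \right)} = 8 - 3 = 5$)
$I = 72$ ($I = 8 \left(-2 + 5\right)^{2} = 8 \cdot 3^{2} = 8 \cdot 9 = 72$)
$f{\left(N \right)} = 121$ ($f{\left(N \right)} = 9 - -112 = 9 + 112 = 121$)
$j = - \frac{10921}{7261}$ ($j = - \frac{43684}{29044} = \left(-43684\right) \frac{1}{29044} = - \frac{10921}{7261} \approx -1.5041$)
$\frac{f{\left(\left(-40\right) 2 \right)}}{j} = \frac{121}{- \frac{10921}{7261}} = 121 \left(- \frac{7261}{10921}\right) = - \frac{878581}{10921}$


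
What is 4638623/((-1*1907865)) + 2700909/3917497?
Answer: -765813055138/439650318465 ≈ -1.7419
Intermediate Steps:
4638623/((-1*1907865)) + 2700909/3917497 = 4638623/(-1907865) + 2700909*(1/3917497) = 4638623*(-1/1907865) + 158877/230441 = -4638623/1907865 + 158877/230441 = -765813055138/439650318465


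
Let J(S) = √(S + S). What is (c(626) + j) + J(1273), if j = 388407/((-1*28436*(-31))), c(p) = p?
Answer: 552217423/881516 + √2546 ≈ 676.90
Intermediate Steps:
J(S) = √2*√S (J(S) = √(2*S) = √2*√S)
j = 388407/881516 (j = 388407/((-28436*(-31))) = 388407/881516 ≈ 0.44061)
(c(626) + j) + J(1273) = (626 + 388407/881516) + √2*√1273 = 552217423/881516 + √2546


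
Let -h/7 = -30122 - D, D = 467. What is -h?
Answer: -214123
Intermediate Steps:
h = 214123 (h = -7*(-30122 - 1*467) = -7*(-30122 - 467) = -7*(-30589) = 214123)
-h = -1*214123 = -214123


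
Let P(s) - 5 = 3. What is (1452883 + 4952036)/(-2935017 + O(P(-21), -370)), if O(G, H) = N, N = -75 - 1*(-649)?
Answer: -6404919/2934443 ≈ -2.1827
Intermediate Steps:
P(s) = 8 (P(s) = 5 + 3 = 8)
N = 574 (N = -75 + 649 = 574)
O(G, H) = 574
(1452883 + 4952036)/(-2935017 + O(P(-21), -370)) = (1452883 + 4952036)/(-2935017 + 574) = 6404919/(-2934443) = 6404919*(-1/2934443) = -6404919/2934443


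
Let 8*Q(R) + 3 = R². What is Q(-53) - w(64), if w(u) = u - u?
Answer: 1403/4 ≈ 350.75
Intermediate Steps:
w(u) = 0
Q(R) = -3/8 + R²/8
Q(-53) - w(64) = (-3/8 + (⅛)*(-53)²) - 1*0 = (-3/8 + (⅛)*2809) + 0 = (-3/8 + 2809/8) + 0 = 1403/4 + 0 = 1403/4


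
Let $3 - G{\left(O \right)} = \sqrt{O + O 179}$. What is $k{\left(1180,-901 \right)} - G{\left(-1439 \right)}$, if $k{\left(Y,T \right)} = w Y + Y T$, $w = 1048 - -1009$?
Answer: $1364077 + 6 i \sqrt{7195} \approx 1.3641 \cdot 10^{6} + 508.94 i$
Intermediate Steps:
$w = 2057$ ($w = 1048 + 1009 = 2057$)
$k{\left(Y,T \right)} = 2057 Y + T Y$ ($k{\left(Y,T \right)} = 2057 Y + Y T = 2057 Y + T Y$)
$G{\left(O \right)} = 3 - 6 \sqrt{5} \sqrt{O}$ ($G{\left(O \right)} = 3 - \sqrt{O + O 179} = 3 - \sqrt{O + 179 O} = 3 - \sqrt{180 O} = 3 - 6 \sqrt{5} \sqrt{O}$)
$k{\left(1180,-901 \right)} - G{\left(-1439 \right)} = 1180 \left(2057 - 901\right) - \left(3 - 6 \sqrt{5} \sqrt{-1439}\right) = 1180 \cdot 1156 - \left(3 - 6 \sqrt{5} i \sqrt{1439}\right) = 1364080 - \left(3 - 6 i \sqrt{7195}\right) = 1364077 + 6 i \sqrt{7195}$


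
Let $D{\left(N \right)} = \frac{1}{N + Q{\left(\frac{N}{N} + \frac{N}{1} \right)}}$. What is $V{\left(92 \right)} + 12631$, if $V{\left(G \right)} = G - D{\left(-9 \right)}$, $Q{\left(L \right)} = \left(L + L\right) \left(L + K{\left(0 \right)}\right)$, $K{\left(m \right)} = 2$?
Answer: $\frac{1106900}{87} \approx 12723.0$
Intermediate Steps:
$Q{\left(L \right)} = 2 L \left(2 + L\right)$ ($Q{\left(L \right)} = \left(L + L\right) \left(L + 2\right) = 2 L \left(2 + L\right)$)
$D{\left(N \right)} = \frac{1}{N + 2 \left(1 + N\right) \left(3 + N\right)}$ ($D{\left(N \right)} = \frac{1}{N + 2 \left(\frac{N}{N} + \frac{N}{1}\right) \left(2 + \left(\frac{N}{N} + \frac{N}{1}\right)\right)} = \frac{1}{N + 2 \left(1 + N 1\right) \left(2 + \left(1 + N 1\right)\right)} = \frac{1}{N + 2 \left(1 + N\right) \left(2 + \left(1 + N\right)\right)} = \frac{1}{N + 2 \left(1 + N\right) \left(3 + N\right)}$)
$V{\left(G \right)} = - \frac{1}{87} + G$ ($V{\left(G \right)} = G - \frac{1}{-9 + 2 \left(1 - 9\right) \left(3 - 9\right)} = G - \frac{1}{-9 + 2 \left(-8\right) \left(-6\right)} = G - \frac{1}{-9 + 96} = G - \frac{1}{87} = - \frac{1}{87} + G$)
$V{\left(92 \right)} + 12631 = \left(- \frac{1}{87} + 92\right) + 12631 = \frac{8003}{87} + 12631 = \frac{1106900}{87}$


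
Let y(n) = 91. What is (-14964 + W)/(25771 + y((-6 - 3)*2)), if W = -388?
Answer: -7676/12931 ≈ -0.59361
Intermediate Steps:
(-14964 + W)/(25771 + y((-6 - 3)*2)) = (-14964 - 388)/(25771 + 91) = -15352/25862 = -15352*1/25862 = -7676/12931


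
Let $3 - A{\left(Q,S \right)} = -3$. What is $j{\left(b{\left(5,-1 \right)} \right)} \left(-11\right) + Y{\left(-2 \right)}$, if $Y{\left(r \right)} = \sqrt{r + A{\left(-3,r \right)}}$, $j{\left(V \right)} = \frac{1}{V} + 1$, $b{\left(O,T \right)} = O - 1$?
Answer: $- \frac{47}{4} \approx -11.75$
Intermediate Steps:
$A{\left(Q,S \right)} = 6$ ($A{\left(Q,S \right)} = 3 - -3 = 3 + 3 = 6$)
$b{\left(O,T \right)} = -1 + O$ ($b{\left(O,T \right)} = O - 1 = -1 + O$)
$j{\left(V \right)} = 1 + \frac{1}{V}$
$Y{\left(r \right)} = \sqrt{6 + r}$ ($Y{\left(r \right)} = \sqrt{r + 6} = \sqrt{6 + r}$)
$j{\left(b{\left(5,-1 \right)} \right)} \left(-11\right) + Y{\left(-2 \right)} = \frac{1 + \left(-1 + 5\right)}{-1 + 5} \left(-11\right) + \sqrt{6 - 2} = \frac{1 + 4}{4} \left(-11\right) + \sqrt{4} = \frac{1}{4} \cdot 5 \left(-11\right) + 2 = \frac{5}{4} \left(-11\right) + 2 = - \frac{55}{4} + 2 = - \frac{47}{4}$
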